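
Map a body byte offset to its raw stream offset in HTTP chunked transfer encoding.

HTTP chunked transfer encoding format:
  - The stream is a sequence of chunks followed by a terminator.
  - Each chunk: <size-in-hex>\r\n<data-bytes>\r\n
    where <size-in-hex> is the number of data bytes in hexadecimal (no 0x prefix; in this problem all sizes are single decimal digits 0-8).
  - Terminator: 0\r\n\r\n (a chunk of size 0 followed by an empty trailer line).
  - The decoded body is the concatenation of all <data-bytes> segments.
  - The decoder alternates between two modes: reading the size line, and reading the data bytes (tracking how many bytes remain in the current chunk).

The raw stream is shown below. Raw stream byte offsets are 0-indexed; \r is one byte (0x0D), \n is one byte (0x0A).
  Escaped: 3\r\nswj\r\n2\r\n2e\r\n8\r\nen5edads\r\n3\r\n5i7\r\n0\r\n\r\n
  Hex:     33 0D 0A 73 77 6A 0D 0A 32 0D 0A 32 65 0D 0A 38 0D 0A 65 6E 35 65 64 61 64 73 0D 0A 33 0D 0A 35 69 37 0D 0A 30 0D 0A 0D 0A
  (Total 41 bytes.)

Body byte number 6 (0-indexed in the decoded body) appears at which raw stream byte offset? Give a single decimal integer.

Answer: 19

Derivation:
Chunk 1: stream[0..1]='3' size=0x3=3, data at stream[3..6]='swj' -> body[0..3], body so far='swj'
Chunk 2: stream[8..9]='2' size=0x2=2, data at stream[11..13]='2e' -> body[3..5], body so far='swj2e'
Chunk 3: stream[15..16]='8' size=0x8=8, data at stream[18..26]='en5edads' -> body[5..13], body so far='swj2een5edads'
Chunk 4: stream[28..29]='3' size=0x3=3, data at stream[31..34]='5i7' -> body[13..16], body so far='swj2een5edads5i7'
Chunk 5: stream[36..37]='0' size=0 (terminator). Final body='swj2een5edads5i7' (16 bytes)
Body byte 6 at stream offset 19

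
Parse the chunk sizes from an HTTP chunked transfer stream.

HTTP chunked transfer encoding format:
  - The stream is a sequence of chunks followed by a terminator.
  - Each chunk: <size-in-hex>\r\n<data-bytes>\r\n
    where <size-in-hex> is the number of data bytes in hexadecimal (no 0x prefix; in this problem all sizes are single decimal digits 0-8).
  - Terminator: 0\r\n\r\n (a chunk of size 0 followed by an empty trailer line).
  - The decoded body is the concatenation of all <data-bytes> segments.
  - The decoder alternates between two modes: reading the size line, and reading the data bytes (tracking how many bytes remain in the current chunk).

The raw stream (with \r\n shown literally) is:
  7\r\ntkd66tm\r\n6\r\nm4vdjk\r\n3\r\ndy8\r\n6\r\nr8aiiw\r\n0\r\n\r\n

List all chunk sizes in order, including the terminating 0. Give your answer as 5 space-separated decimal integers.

Answer: 7 6 3 6 0

Derivation:
Chunk 1: stream[0..1]='7' size=0x7=7, data at stream[3..10]='tkd66tm' -> body[0..7], body so far='tkd66tm'
Chunk 2: stream[12..13]='6' size=0x6=6, data at stream[15..21]='m4vdjk' -> body[7..13], body so far='tkd66tmm4vdjk'
Chunk 3: stream[23..24]='3' size=0x3=3, data at stream[26..29]='dy8' -> body[13..16], body so far='tkd66tmm4vdjkdy8'
Chunk 4: stream[31..32]='6' size=0x6=6, data at stream[34..40]='r8aiiw' -> body[16..22], body so far='tkd66tmm4vdjkdy8r8aiiw'
Chunk 5: stream[42..43]='0' size=0 (terminator). Final body='tkd66tmm4vdjkdy8r8aiiw' (22 bytes)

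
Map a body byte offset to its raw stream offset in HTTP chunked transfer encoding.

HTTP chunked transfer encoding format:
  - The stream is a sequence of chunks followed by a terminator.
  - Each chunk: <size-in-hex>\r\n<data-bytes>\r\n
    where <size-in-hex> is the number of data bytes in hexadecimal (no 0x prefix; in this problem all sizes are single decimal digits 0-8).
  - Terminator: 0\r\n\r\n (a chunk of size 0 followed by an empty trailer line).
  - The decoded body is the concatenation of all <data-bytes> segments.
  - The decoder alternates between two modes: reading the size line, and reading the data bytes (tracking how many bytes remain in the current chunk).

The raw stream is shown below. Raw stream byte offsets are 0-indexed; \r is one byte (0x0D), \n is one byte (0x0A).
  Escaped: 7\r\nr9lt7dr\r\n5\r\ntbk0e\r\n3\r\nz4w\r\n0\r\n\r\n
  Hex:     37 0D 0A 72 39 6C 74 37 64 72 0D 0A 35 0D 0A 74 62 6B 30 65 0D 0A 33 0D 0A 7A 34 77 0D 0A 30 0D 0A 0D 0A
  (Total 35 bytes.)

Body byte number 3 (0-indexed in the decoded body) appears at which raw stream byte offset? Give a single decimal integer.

Answer: 6

Derivation:
Chunk 1: stream[0..1]='7' size=0x7=7, data at stream[3..10]='r9lt7dr' -> body[0..7], body so far='r9lt7dr'
Chunk 2: stream[12..13]='5' size=0x5=5, data at stream[15..20]='tbk0e' -> body[7..12], body so far='r9lt7drtbk0e'
Chunk 3: stream[22..23]='3' size=0x3=3, data at stream[25..28]='z4w' -> body[12..15], body so far='r9lt7drtbk0ez4w'
Chunk 4: stream[30..31]='0' size=0 (terminator). Final body='r9lt7drtbk0ez4w' (15 bytes)
Body byte 3 at stream offset 6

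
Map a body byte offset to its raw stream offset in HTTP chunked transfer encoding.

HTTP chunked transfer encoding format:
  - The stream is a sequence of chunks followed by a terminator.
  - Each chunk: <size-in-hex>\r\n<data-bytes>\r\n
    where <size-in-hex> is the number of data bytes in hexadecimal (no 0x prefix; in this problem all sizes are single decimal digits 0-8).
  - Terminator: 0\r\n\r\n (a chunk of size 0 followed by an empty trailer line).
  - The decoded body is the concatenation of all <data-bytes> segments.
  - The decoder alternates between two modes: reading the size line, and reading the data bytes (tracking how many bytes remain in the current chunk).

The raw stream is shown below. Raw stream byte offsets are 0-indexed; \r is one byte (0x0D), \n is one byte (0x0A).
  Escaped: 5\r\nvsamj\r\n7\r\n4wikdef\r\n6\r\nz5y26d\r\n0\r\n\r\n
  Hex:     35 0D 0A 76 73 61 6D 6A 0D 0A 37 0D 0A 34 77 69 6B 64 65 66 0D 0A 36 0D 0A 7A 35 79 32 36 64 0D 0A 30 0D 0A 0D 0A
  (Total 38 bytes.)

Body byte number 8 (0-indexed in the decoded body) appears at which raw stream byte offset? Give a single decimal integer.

Chunk 1: stream[0..1]='5' size=0x5=5, data at stream[3..8]='vsamj' -> body[0..5], body so far='vsamj'
Chunk 2: stream[10..11]='7' size=0x7=7, data at stream[13..20]='4wikdef' -> body[5..12], body so far='vsamj4wikdef'
Chunk 3: stream[22..23]='6' size=0x6=6, data at stream[25..31]='z5y26d' -> body[12..18], body so far='vsamj4wikdefz5y26d'
Chunk 4: stream[33..34]='0' size=0 (terminator). Final body='vsamj4wikdefz5y26d' (18 bytes)
Body byte 8 at stream offset 16

Answer: 16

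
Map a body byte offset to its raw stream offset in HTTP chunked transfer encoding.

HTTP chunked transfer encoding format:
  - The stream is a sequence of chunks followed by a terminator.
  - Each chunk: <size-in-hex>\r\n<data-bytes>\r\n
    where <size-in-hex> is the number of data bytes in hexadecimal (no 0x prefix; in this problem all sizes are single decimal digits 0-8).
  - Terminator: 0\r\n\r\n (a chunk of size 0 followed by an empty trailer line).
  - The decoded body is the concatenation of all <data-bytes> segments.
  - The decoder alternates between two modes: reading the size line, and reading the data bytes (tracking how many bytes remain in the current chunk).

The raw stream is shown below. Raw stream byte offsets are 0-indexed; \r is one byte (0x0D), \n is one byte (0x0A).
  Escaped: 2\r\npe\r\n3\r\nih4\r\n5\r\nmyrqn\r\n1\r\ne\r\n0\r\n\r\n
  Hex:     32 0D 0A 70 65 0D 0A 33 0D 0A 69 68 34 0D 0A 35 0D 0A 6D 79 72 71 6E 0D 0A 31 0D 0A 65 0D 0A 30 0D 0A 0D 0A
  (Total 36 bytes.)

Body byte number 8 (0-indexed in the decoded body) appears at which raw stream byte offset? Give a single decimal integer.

Chunk 1: stream[0..1]='2' size=0x2=2, data at stream[3..5]='pe' -> body[0..2], body so far='pe'
Chunk 2: stream[7..8]='3' size=0x3=3, data at stream[10..13]='ih4' -> body[2..5], body so far='peih4'
Chunk 3: stream[15..16]='5' size=0x5=5, data at stream[18..23]='myrqn' -> body[5..10], body so far='peih4myrqn'
Chunk 4: stream[25..26]='1' size=0x1=1, data at stream[28..29]='e' -> body[10..11], body so far='peih4myrqne'
Chunk 5: stream[31..32]='0' size=0 (terminator). Final body='peih4myrqne' (11 bytes)
Body byte 8 at stream offset 21

Answer: 21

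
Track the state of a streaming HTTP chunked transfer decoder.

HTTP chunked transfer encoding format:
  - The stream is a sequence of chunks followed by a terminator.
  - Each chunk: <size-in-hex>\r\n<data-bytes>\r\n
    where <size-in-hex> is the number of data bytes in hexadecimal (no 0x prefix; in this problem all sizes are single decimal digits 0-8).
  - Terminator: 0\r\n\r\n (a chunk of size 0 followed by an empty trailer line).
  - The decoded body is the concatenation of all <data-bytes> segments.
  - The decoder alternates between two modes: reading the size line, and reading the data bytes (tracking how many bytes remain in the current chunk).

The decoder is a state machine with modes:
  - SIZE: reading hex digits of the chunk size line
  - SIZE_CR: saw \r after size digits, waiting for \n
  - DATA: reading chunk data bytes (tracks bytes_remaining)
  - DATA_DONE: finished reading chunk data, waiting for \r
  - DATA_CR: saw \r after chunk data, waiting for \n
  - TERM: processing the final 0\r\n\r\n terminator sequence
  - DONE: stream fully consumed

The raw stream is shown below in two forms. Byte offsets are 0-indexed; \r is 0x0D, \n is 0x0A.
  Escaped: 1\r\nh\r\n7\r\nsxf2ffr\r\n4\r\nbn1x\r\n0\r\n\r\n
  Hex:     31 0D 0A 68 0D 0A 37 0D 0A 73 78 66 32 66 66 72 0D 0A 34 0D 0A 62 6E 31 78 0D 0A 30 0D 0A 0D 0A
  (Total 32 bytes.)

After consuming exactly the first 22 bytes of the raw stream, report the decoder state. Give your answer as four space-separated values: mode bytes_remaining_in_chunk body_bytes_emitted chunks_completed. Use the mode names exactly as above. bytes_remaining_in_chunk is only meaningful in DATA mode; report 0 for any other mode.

Answer: DATA 3 9 2

Derivation:
Byte 0 = '1': mode=SIZE remaining=0 emitted=0 chunks_done=0
Byte 1 = 0x0D: mode=SIZE_CR remaining=0 emitted=0 chunks_done=0
Byte 2 = 0x0A: mode=DATA remaining=1 emitted=0 chunks_done=0
Byte 3 = 'h': mode=DATA_DONE remaining=0 emitted=1 chunks_done=0
Byte 4 = 0x0D: mode=DATA_CR remaining=0 emitted=1 chunks_done=0
Byte 5 = 0x0A: mode=SIZE remaining=0 emitted=1 chunks_done=1
Byte 6 = '7': mode=SIZE remaining=0 emitted=1 chunks_done=1
Byte 7 = 0x0D: mode=SIZE_CR remaining=0 emitted=1 chunks_done=1
Byte 8 = 0x0A: mode=DATA remaining=7 emitted=1 chunks_done=1
Byte 9 = 's': mode=DATA remaining=6 emitted=2 chunks_done=1
Byte 10 = 'x': mode=DATA remaining=5 emitted=3 chunks_done=1
Byte 11 = 'f': mode=DATA remaining=4 emitted=4 chunks_done=1
Byte 12 = '2': mode=DATA remaining=3 emitted=5 chunks_done=1
Byte 13 = 'f': mode=DATA remaining=2 emitted=6 chunks_done=1
Byte 14 = 'f': mode=DATA remaining=1 emitted=7 chunks_done=1
Byte 15 = 'r': mode=DATA_DONE remaining=0 emitted=8 chunks_done=1
Byte 16 = 0x0D: mode=DATA_CR remaining=0 emitted=8 chunks_done=1
Byte 17 = 0x0A: mode=SIZE remaining=0 emitted=8 chunks_done=2
Byte 18 = '4': mode=SIZE remaining=0 emitted=8 chunks_done=2
Byte 19 = 0x0D: mode=SIZE_CR remaining=0 emitted=8 chunks_done=2
Byte 20 = 0x0A: mode=DATA remaining=4 emitted=8 chunks_done=2
Byte 21 = 'b': mode=DATA remaining=3 emitted=9 chunks_done=2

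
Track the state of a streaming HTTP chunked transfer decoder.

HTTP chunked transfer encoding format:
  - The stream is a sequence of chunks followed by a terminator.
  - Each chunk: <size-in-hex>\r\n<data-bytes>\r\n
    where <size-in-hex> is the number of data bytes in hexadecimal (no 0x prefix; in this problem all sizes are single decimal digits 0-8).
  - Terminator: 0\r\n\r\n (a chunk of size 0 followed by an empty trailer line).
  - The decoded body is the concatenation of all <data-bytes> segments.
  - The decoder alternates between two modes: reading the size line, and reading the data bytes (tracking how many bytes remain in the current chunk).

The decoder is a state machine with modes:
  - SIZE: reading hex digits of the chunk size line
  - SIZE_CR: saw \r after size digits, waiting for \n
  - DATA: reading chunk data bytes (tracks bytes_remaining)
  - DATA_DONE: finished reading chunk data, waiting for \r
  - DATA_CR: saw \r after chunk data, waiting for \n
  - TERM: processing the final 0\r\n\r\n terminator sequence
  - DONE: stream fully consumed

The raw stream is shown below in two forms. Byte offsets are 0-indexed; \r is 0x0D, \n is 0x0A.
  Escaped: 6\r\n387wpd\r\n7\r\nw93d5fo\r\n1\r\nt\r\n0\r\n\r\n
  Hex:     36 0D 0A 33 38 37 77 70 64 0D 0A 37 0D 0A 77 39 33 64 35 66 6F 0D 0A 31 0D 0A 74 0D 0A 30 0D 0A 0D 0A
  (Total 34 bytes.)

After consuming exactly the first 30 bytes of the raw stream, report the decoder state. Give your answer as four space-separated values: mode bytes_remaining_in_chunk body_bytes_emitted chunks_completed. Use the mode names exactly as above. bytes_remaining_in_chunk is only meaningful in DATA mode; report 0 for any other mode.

Byte 0 = '6': mode=SIZE remaining=0 emitted=0 chunks_done=0
Byte 1 = 0x0D: mode=SIZE_CR remaining=0 emitted=0 chunks_done=0
Byte 2 = 0x0A: mode=DATA remaining=6 emitted=0 chunks_done=0
Byte 3 = '3': mode=DATA remaining=5 emitted=1 chunks_done=0
Byte 4 = '8': mode=DATA remaining=4 emitted=2 chunks_done=0
Byte 5 = '7': mode=DATA remaining=3 emitted=3 chunks_done=0
Byte 6 = 'w': mode=DATA remaining=2 emitted=4 chunks_done=0
Byte 7 = 'p': mode=DATA remaining=1 emitted=5 chunks_done=0
Byte 8 = 'd': mode=DATA_DONE remaining=0 emitted=6 chunks_done=0
Byte 9 = 0x0D: mode=DATA_CR remaining=0 emitted=6 chunks_done=0
Byte 10 = 0x0A: mode=SIZE remaining=0 emitted=6 chunks_done=1
Byte 11 = '7': mode=SIZE remaining=0 emitted=6 chunks_done=1
Byte 12 = 0x0D: mode=SIZE_CR remaining=0 emitted=6 chunks_done=1
Byte 13 = 0x0A: mode=DATA remaining=7 emitted=6 chunks_done=1
Byte 14 = 'w': mode=DATA remaining=6 emitted=7 chunks_done=1
Byte 15 = '9': mode=DATA remaining=5 emitted=8 chunks_done=1
Byte 16 = '3': mode=DATA remaining=4 emitted=9 chunks_done=1
Byte 17 = 'd': mode=DATA remaining=3 emitted=10 chunks_done=1
Byte 18 = '5': mode=DATA remaining=2 emitted=11 chunks_done=1
Byte 19 = 'f': mode=DATA remaining=1 emitted=12 chunks_done=1
Byte 20 = 'o': mode=DATA_DONE remaining=0 emitted=13 chunks_done=1
Byte 21 = 0x0D: mode=DATA_CR remaining=0 emitted=13 chunks_done=1
Byte 22 = 0x0A: mode=SIZE remaining=0 emitted=13 chunks_done=2
Byte 23 = '1': mode=SIZE remaining=0 emitted=13 chunks_done=2
Byte 24 = 0x0D: mode=SIZE_CR remaining=0 emitted=13 chunks_done=2
Byte 25 = 0x0A: mode=DATA remaining=1 emitted=13 chunks_done=2
Byte 26 = 't': mode=DATA_DONE remaining=0 emitted=14 chunks_done=2
Byte 27 = 0x0D: mode=DATA_CR remaining=0 emitted=14 chunks_done=2
Byte 28 = 0x0A: mode=SIZE remaining=0 emitted=14 chunks_done=3
Byte 29 = '0': mode=SIZE remaining=0 emitted=14 chunks_done=3

Answer: SIZE 0 14 3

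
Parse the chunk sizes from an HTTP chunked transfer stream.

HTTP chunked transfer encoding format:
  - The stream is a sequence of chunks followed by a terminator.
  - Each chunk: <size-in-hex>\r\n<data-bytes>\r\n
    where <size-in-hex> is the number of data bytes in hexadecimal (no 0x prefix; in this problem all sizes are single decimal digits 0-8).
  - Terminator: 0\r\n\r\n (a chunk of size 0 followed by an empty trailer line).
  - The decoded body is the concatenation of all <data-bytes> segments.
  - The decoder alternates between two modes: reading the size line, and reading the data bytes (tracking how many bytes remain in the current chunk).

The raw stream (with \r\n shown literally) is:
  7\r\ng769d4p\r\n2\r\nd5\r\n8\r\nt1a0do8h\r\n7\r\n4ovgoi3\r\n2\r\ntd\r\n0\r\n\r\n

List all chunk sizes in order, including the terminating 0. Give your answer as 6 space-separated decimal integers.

Chunk 1: stream[0..1]='7' size=0x7=7, data at stream[3..10]='g769d4p' -> body[0..7], body so far='g769d4p'
Chunk 2: stream[12..13]='2' size=0x2=2, data at stream[15..17]='d5' -> body[7..9], body so far='g769d4pd5'
Chunk 3: stream[19..20]='8' size=0x8=8, data at stream[22..30]='t1a0do8h' -> body[9..17], body so far='g769d4pd5t1a0do8h'
Chunk 4: stream[32..33]='7' size=0x7=7, data at stream[35..42]='4ovgoi3' -> body[17..24], body so far='g769d4pd5t1a0do8h4ovgoi3'
Chunk 5: stream[44..45]='2' size=0x2=2, data at stream[47..49]='td' -> body[24..26], body so far='g769d4pd5t1a0do8h4ovgoi3td'
Chunk 6: stream[51..52]='0' size=0 (terminator). Final body='g769d4pd5t1a0do8h4ovgoi3td' (26 bytes)

Answer: 7 2 8 7 2 0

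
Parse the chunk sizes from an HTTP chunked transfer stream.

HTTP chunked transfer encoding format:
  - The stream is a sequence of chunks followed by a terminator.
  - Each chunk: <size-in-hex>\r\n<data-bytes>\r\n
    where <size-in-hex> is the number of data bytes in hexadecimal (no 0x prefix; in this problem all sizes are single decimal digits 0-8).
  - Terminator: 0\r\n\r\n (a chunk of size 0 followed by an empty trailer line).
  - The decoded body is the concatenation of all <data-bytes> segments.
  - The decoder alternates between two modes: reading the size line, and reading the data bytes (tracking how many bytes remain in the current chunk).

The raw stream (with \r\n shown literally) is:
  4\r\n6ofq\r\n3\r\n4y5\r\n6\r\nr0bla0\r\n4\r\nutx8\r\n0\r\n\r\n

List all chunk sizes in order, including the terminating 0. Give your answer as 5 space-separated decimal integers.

Chunk 1: stream[0..1]='4' size=0x4=4, data at stream[3..7]='6ofq' -> body[0..4], body so far='6ofq'
Chunk 2: stream[9..10]='3' size=0x3=3, data at stream[12..15]='4y5' -> body[4..7], body so far='6ofq4y5'
Chunk 3: stream[17..18]='6' size=0x6=6, data at stream[20..26]='r0bla0' -> body[7..13], body so far='6ofq4y5r0bla0'
Chunk 4: stream[28..29]='4' size=0x4=4, data at stream[31..35]='utx8' -> body[13..17], body so far='6ofq4y5r0bla0utx8'
Chunk 5: stream[37..38]='0' size=0 (terminator). Final body='6ofq4y5r0bla0utx8' (17 bytes)

Answer: 4 3 6 4 0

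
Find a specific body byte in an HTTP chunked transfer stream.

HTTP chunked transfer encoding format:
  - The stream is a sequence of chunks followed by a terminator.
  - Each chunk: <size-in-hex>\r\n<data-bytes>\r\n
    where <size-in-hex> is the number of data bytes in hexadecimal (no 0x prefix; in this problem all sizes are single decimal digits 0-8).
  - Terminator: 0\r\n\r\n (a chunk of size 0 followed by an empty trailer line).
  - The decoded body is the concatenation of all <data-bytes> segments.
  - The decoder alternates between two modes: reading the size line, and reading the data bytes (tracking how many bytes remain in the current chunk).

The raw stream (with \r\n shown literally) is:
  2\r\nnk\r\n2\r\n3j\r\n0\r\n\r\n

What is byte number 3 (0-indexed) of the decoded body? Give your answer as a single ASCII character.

Chunk 1: stream[0..1]='2' size=0x2=2, data at stream[3..5]='nk' -> body[0..2], body so far='nk'
Chunk 2: stream[7..8]='2' size=0x2=2, data at stream[10..12]='3j' -> body[2..4], body so far='nk3j'
Chunk 3: stream[14..15]='0' size=0 (terminator). Final body='nk3j' (4 bytes)
Body byte 3 = 'j'

Answer: j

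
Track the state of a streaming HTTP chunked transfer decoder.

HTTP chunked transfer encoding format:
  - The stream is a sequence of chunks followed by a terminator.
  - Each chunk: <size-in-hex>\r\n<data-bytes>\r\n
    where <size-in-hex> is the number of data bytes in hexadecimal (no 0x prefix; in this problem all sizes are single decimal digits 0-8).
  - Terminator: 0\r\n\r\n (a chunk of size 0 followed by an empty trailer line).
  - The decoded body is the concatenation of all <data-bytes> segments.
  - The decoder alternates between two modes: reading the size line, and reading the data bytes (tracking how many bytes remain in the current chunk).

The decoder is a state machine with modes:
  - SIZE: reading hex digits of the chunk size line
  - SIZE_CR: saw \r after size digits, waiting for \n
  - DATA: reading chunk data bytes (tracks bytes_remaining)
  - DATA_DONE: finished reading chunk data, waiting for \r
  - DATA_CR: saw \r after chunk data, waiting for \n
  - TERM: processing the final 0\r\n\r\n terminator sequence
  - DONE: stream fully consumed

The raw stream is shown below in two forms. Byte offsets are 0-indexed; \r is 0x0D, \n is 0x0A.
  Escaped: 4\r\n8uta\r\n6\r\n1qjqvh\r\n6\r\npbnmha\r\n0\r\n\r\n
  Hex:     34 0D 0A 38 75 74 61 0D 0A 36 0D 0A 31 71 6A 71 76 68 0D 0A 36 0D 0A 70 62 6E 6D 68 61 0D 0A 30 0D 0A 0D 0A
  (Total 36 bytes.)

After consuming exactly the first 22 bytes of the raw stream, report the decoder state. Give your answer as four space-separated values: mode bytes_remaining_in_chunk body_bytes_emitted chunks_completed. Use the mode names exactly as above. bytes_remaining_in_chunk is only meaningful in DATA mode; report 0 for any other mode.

Answer: SIZE_CR 0 10 2

Derivation:
Byte 0 = '4': mode=SIZE remaining=0 emitted=0 chunks_done=0
Byte 1 = 0x0D: mode=SIZE_CR remaining=0 emitted=0 chunks_done=0
Byte 2 = 0x0A: mode=DATA remaining=4 emitted=0 chunks_done=0
Byte 3 = '8': mode=DATA remaining=3 emitted=1 chunks_done=0
Byte 4 = 'u': mode=DATA remaining=2 emitted=2 chunks_done=0
Byte 5 = 't': mode=DATA remaining=1 emitted=3 chunks_done=0
Byte 6 = 'a': mode=DATA_DONE remaining=0 emitted=4 chunks_done=0
Byte 7 = 0x0D: mode=DATA_CR remaining=0 emitted=4 chunks_done=0
Byte 8 = 0x0A: mode=SIZE remaining=0 emitted=4 chunks_done=1
Byte 9 = '6': mode=SIZE remaining=0 emitted=4 chunks_done=1
Byte 10 = 0x0D: mode=SIZE_CR remaining=0 emitted=4 chunks_done=1
Byte 11 = 0x0A: mode=DATA remaining=6 emitted=4 chunks_done=1
Byte 12 = '1': mode=DATA remaining=5 emitted=5 chunks_done=1
Byte 13 = 'q': mode=DATA remaining=4 emitted=6 chunks_done=1
Byte 14 = 'j': mode=DATA remaining=3 emitted=7 chunks_done=1
Byte 15 = 'q': mode=DATA remaining=2 emitted=8 chunks_done=1
Byte 16 = 'v': mode=DATA remaining=1 emitted=9 chunks_done=1
Byte 17 = 'h': mode=DATA_DONE remaining=0 emitted=10 chunks_done=1
Byte 18 = 0x0D: mode=DATA_CR remaining=0 emitted=10 chunks_done=1
Byte 19 = 0x0A: mode=SIZE remaining=0 emitted=10 chunks_done=2
Byte 20 = '6': mode=SIZE remaining=0 emitted=10 chunks_done=2
Byte 21 = 0x0D: mode=SIZE_CR remaining=0 emitted=10 chunks_done=2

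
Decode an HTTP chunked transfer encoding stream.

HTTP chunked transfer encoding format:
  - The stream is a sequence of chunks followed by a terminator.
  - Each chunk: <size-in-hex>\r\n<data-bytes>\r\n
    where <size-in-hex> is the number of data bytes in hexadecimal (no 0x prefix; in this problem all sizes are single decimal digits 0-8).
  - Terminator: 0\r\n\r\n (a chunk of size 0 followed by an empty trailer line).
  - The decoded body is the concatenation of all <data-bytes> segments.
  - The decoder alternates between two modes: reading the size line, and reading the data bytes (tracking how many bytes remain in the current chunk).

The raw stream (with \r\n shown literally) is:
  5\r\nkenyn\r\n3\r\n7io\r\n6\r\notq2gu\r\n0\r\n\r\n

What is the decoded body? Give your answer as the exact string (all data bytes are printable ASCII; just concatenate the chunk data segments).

Answer: kenyn7iootq2gu

Derivation:
Chunk 1: stream[0..1]='5' size=0x5=5, data at stream[3..8]='kenyn' -> body[0..5], body so far='kenyn'
Chunk 2: stream[10..11]='3' size=0x3=3, data at stream[13..16]='7io' -> body[5..8], body so far='kenyn7io'
Chunk 3: stream[18..19]='6' size=0x6=6, data at stream[21..27]='otq2gu' -> body[8..14], body so far='kenyn7iootq2gu'
Chunk 4: stream[29..30]='0' size=0 (terminator). Final body='kenyn7iootq2gu' (14 bytes)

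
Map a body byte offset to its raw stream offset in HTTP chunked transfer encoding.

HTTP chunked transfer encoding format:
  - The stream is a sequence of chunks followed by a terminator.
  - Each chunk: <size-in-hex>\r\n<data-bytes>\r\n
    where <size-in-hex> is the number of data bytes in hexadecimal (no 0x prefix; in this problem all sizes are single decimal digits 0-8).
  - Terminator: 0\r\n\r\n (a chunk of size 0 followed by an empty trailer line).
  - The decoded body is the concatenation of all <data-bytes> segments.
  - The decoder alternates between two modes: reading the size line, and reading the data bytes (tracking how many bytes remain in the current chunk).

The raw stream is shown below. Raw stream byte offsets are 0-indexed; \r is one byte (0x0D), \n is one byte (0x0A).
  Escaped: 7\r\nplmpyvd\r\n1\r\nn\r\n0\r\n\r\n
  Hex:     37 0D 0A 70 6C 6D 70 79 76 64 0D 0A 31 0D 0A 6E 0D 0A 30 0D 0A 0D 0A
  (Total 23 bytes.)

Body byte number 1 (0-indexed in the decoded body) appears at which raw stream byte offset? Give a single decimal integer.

Answer: 4

Derivation:
Chunk 1: stream[0..1]='7' size=0x7=7, data at stream[3..10]='plmpyvd' -> body[0..7], body so far='plmpyvd'
Chunk 2: stream[12..13]='1' size=0x1=1, data at stream[15..16]='n' -> body[7..8], body so far='plmpyvdn'
Chunk 3: stream[18..19]='0' size=0 (terminator). Final body='plmpyvdn' (8 bytes)
Body byte 1 at stream offset 4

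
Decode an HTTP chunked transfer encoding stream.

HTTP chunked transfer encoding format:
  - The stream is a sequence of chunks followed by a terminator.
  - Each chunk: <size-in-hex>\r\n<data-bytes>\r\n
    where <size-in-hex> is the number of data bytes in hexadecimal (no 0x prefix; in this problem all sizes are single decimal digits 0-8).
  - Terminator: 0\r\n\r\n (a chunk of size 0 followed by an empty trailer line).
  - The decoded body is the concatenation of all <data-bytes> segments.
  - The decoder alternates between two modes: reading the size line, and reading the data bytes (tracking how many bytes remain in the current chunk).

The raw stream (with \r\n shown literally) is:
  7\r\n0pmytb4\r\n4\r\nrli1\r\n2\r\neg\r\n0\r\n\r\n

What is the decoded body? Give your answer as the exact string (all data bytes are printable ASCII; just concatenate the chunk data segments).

Chunk 1: stream[0..1]='7' size=0x7=7, data at stream[3..10]='0pmytb4' -> body[0..7], body so far='0pmytb4'
Chunk 2: stream[12..13]='4' size=0x4=4, data at stream[15..19]='rli1' -> body[7..11], body so far='0pmytb4rli1'
Chunk 3: stream[21..22]='2' size=0x2=2, data at stream[24..26]='eg' -> body[11..13], body so far='0pmytb4rli1eg'
Chunk 4: stream[28..29]='0' size=0 (terminator). Final body='0pmytb4rli1eg' (13 bytes)

Answer: 0pmytb4rli1eg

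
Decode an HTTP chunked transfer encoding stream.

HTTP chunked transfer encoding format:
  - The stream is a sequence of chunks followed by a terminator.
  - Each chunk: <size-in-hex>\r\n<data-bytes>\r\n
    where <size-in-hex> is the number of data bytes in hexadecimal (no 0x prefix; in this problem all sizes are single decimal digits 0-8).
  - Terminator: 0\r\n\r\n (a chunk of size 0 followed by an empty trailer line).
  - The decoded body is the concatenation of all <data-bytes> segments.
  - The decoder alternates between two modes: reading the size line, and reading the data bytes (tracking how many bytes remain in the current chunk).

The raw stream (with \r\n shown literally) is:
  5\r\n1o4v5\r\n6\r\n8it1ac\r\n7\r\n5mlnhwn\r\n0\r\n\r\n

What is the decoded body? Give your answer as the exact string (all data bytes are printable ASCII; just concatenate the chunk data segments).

Answer: 1o4v58it1ac5mlnhwn

Derivation:
Chunk 1: stream[0..1]='5' size=0x5=5, data at stream[3..8]='1o4v5' -> body[0..5], body so far='1o4v5'
Chunk 2: stream[10..11]='6' size=0x6=6, data at stream[13..19]='8it1ac' -> body[5..11], body so far='1o4v58it1ac'
Chunk 3: stream[21..22]='7' size=0x7=7, data at stream[24..31]='5mlnhwn' -> body[11..18], body so far='1o4v58it1ac5mlnhwn'
Chunk 4: stream[33..34]='0' size=0 (terminator). Final body='1o4v58it1ac5mlnhwn' (18 bytes)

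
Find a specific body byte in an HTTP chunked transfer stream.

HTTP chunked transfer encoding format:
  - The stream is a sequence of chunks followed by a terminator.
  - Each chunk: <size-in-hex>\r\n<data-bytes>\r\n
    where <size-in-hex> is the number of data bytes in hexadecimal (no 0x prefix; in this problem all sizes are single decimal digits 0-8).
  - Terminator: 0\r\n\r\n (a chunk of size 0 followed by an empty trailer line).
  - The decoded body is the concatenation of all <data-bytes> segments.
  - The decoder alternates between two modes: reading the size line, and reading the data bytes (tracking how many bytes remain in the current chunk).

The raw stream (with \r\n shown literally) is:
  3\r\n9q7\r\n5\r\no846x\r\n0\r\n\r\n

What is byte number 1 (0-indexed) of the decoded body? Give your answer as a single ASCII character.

Chunk 1: stream[0..1]='3' size=0x3=3, data at stream[3..6]='9q7' -> body[0..3], body so far='9q7'
Chunk 2: stream[8..9]='5' size=0x5=5, data at stream[11..16]='o846x' -> body[3..8], body so far='9q7o846x'
Chunk 3: stream[18..19]='0' size=0 (terminator). Final body='9q7o846x' (8 bytes)
Body byte 1 = 'q'

Answer: q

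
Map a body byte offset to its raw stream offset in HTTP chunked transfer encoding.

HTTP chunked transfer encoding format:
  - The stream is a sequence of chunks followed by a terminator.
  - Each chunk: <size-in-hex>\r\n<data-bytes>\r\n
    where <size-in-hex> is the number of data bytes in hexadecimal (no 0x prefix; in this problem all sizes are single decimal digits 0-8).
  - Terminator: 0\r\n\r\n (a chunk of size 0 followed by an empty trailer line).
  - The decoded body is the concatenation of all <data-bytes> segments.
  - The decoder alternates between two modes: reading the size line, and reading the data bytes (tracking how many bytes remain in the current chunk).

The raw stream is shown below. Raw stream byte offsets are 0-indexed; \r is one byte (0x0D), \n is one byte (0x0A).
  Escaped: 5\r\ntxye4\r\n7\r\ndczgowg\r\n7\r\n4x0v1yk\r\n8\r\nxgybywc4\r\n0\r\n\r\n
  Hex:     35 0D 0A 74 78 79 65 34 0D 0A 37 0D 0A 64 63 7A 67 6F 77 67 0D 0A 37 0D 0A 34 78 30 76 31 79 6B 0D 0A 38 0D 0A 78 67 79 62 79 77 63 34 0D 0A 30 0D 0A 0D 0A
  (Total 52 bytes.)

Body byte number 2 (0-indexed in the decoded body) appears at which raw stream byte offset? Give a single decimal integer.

Chunk 1: stream[0..1]='5' size=0x5=5, data at stream[3..8]='txye4' -> body[0..5], body so far='txye4'
Chunk 2: stream[10..11]='7' size=0x7=7, data at stream[13..20]='dczgowg' -> body[5..12], body so far='txye4dczgowg'
Chunk 3: stream[22..23]='7' size=0x7=7, data at stream[25..32]='4x0v1yk' -> body[12..19], body so far='txye4dczgowg4x0v1yk'
Chunk 4: stream[34..35]='8' size=0x8=8, data at stream[37..45]='xgybywc4' -> body[19..27], body so far='txye4dczgowg4x0v1ykxgybywc4'
Chunk 5: stream[47..48]='0' size=0 (terminator). Final body='txye4dczgowg4x0v1ykxgybywc4' (27 bytes)
Body byte 2 at stream offset 5

Answer: 5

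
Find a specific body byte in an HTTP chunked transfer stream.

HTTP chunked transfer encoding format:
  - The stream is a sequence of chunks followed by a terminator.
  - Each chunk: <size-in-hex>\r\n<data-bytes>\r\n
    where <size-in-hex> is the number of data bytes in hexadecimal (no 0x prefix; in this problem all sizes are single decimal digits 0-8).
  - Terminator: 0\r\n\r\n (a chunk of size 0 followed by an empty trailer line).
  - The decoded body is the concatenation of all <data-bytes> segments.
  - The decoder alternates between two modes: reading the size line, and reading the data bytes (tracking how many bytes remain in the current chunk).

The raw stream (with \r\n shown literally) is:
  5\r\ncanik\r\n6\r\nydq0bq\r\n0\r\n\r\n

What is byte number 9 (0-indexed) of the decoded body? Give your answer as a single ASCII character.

Answer: b

Derivation:
Chunk 1: stream[0..1]='5' size=0x5=5, data at stream[3..8]='canik' -> body[0..5], body so far='canik'
Chunk 2: stream[10..11]='6' size=0x6=6, data at stream[13..19]='ydq0bq' -> body[5..11], body so far='canikydq0bq'
Chunk 3: stream[21..22]='0' size=0 (terminator). Final body='canikydq0bq' (11 bytes)
Body byte 9 = 'b'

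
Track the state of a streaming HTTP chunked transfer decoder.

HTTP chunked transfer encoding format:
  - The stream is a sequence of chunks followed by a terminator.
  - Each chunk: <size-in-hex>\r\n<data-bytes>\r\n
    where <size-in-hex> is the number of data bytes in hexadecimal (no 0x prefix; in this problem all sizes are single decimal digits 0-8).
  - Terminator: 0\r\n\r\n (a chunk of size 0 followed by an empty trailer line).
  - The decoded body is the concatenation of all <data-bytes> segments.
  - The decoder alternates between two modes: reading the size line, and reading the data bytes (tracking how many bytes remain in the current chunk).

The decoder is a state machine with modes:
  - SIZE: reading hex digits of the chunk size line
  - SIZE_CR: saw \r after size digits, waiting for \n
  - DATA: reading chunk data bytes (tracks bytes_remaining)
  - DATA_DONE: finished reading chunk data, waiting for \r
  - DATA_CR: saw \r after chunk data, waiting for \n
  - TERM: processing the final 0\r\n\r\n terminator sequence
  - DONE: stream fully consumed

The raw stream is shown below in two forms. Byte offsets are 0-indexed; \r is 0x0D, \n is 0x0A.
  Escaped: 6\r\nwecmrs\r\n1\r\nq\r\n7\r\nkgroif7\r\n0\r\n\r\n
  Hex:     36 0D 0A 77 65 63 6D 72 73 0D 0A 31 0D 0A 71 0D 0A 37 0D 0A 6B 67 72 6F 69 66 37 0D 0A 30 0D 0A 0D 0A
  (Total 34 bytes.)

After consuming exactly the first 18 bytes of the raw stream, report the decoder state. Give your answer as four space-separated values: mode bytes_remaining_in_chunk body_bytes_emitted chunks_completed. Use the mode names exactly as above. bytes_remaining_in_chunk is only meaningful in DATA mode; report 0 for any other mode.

Answer: SIZE 0 7 2

Derivation:
Byte 0 = '6': mode=SIZE remaining=0 emitted=0 chunks_done=0
Byte 1 = 0x0D: mode=SIZE_CR remaining=0 emitted=0 chunks_done=0
Byte 2 = 0x0A: mode=DATA remaining=6 emitted=0 chunks_done=0
Byte 3 = 'w': mode=DATA remaining=5 emitted=1 chunks_done=0
Byte 4 = 'e': mode=DATA remaining=4 emitted=2 chunks_done=0
Byte 5 = 'c': mode=DATA remaining=3 emitted=3 chunks_done=0
Byte 6 = 'm': mode=DATA remaining=2 emitted=4 chunks_done=0
Byte 7 = 'r': mode=DATA remaining=1 emitted=5 chunks_done=0
Byte 8 = 's': mode=DATA_DONE remaining=0 emitted=6 chunks_done=0
Byte 9 = 0x0D: mode=DATA_CR remaining=0 emitted=6 chunks_done=0
Byte 10 = 0x0A: mode=SIZE remaining=0 emitted=6 chunks_done=1
Byte 11 = '1': mode=SIZE remaining=0 emitted=6 chunks_done=1
Byte 12 = 0x0D: mode=SIZE_CR remaining=0 emitted=6 chunks_done=1
Byte 13 = 0x0A: mode=DATA remaining=1 emitted=6 chunks_done=1
Byte 14 = 'q': mode=DATA_DONE remaining=0 emitted=7 chunks_done=1
Byte 15 = 0x0D: mode=DATA_CR remaining=0 emitted=7 chunks_done=1
Byte 16 = 0x0A: mode=SIZE remaining=0 emitted=7 chunks_done=2
Byte 17 = '7': mode=SIZE remaining=0 emitted=7 chunks_done=2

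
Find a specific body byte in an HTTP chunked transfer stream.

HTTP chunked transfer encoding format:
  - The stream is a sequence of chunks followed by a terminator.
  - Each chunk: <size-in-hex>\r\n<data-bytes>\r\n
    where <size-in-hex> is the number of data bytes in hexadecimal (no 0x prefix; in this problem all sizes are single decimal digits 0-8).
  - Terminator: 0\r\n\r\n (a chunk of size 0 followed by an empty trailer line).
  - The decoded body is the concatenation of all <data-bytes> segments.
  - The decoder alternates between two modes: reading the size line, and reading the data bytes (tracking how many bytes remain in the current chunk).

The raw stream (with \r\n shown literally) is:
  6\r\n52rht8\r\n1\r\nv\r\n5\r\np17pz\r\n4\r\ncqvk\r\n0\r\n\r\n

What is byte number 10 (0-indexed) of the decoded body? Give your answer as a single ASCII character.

Answer: p

Derivation:
Chunk 1: stream[0..1]='6' size=0x6=6, data at stream[3..9]='52rht8' -> body[0..6], body so far='52rht8'
Chunk 2: stream[11..12]='1' size=0x1=1, data at stream[14..15]='v' -> body[6..7], body so far='52rht8v'
Chunk 3: stream[17..18]='5' size=0x5=5, data at stream[20..25]='p17pz' -> body[7..12], body so far='52rht8vp17pz'
Chunk 4: stream[27..28]='4' size=0x4=4, data at stream[30..34]='cqvk' -> body[12..16], body so far='52rht8vp17pzcqvk'
Chunk 5: stream[36..37]='0' size=0 (terminator). Final body='52rht8vp17pzcqvk' (16 bytes)
Body byte 10 = 'p'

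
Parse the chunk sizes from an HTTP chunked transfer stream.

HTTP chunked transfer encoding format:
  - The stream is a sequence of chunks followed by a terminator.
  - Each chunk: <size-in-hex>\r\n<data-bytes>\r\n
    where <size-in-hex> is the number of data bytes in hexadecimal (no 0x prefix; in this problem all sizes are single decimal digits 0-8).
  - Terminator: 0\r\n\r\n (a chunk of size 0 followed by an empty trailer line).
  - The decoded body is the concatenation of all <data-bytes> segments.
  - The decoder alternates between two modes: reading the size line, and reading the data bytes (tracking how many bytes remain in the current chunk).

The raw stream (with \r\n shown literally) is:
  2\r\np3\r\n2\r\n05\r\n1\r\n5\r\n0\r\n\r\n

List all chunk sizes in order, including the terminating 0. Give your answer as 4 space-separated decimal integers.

Answer: 2 2 1 0

Derivation:
Chunk 1: stream[0..1]='2' size=0x2=2, data at stream[3..5]='p3' -> body[0..2], body so far='p3'
Chunk 2: stream[7..8]='2' size=0x2=2, data at stream[10..12]='05' -> body[2..4], body so far='p305'
Chunk 3: stream[14..15]='1' size=0x1=1, data at stream[17..18]='5' -> body[4..5], body so far='p3055'
Chunk 4: stream[20..21]='0' size=0 (terminator). Final body='p3055' (5 bytes)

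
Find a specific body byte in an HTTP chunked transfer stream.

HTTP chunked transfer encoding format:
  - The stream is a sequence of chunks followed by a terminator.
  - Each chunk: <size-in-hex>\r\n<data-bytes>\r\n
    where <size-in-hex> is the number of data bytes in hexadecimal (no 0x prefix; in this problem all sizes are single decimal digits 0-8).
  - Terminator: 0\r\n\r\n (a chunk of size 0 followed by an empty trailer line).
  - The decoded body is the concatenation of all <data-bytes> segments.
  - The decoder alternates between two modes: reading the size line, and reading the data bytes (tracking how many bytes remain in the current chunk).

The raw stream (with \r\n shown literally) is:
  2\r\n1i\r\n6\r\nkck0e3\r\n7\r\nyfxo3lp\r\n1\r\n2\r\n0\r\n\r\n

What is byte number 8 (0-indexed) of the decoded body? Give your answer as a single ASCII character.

Answer: y

Derivation:
Chunk 1: stream[0..1]='2' size=0x2=2, data at stream[3..5]='1i' -> body[0..2], body so far='1i'
Chunk 2: stream[7..8]='6' size=0x6=6, data at stream[10..16]='kck0e3' -> body[2..8], body so far='1ikck0e3'
Chunk 3: stream[18..19]='7' size=0x7=7, data at stream[21..28]='yfxo3lp' -> body[8..15], body so far='1ikck0e3yfxo3lp'
Chunk 4: stream[30..31]='1' size=0x1=1, data at stream[33..34]='2' -> body[15..16], body so far='1ikck0e3yfxo3lp2'
Chunk 5: stream[36..37]='0' size=0 (terminator). Final body='1ikck0e3yfxo3lp2' (16 bytes)
Body byte 8 = 'y'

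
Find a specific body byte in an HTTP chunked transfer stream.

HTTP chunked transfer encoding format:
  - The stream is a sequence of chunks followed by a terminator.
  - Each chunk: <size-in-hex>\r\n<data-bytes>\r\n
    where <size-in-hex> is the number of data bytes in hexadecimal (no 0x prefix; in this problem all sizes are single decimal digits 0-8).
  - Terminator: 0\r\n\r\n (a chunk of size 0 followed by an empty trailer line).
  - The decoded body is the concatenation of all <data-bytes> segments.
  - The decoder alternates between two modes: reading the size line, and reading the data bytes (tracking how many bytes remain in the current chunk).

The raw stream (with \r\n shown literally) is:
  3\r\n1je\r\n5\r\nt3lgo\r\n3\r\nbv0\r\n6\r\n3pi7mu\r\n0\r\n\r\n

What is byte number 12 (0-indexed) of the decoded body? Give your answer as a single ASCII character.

Chunk 1: stream[0..1]='3' size=0x3=3, data at stream[3..6]='1je' -> body[0..3], body so far='1je'
Chunk 2: stream[8..9]='5' size=0x5=5, data at stream[11..16]='t3lgo' -> body[3..8], body so far='1jet3lgo'
Chunk 3: stream[18..19]='3' size=0x3=3, data at stream[21..24]='bv0' -> body[8..11], body so far='1jet3lgobv0'
Chunk 4: stream[26..27]='6' size=0x6=6, data at stream[29..35]='3pi7mu' -> body[11..17], body so far='1jet3lgobv03pi7mu'
Chunk 5: stream[37..38]='0' size=0 (terminator). Final body='1jet3lgobv03pi7mu' (17 bytes)
Body byte 12 = 'p'

Answer: p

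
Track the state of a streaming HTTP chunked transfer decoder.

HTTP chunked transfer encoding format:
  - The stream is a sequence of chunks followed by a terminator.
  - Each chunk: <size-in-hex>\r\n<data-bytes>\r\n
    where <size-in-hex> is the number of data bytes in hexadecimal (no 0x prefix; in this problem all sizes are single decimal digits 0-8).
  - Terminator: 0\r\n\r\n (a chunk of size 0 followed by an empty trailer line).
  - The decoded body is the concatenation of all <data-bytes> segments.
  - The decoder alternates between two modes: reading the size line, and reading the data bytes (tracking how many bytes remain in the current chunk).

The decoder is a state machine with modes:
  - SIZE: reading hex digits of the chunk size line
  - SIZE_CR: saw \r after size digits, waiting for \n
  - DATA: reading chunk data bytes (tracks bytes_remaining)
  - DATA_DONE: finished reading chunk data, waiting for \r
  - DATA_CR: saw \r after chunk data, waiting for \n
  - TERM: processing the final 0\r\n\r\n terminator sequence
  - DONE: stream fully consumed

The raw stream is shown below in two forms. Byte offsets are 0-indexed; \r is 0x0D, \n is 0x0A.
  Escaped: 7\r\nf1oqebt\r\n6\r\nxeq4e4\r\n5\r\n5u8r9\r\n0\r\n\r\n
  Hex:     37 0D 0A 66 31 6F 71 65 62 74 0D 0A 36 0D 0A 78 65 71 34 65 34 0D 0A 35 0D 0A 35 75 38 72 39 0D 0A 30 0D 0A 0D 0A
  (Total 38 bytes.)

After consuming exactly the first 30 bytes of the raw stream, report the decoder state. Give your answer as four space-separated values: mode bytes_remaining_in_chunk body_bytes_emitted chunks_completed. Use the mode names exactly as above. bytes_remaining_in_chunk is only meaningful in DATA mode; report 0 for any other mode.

Answer: DATA 1 17 2

Derivation:
Byte 0 = '7': mode=SIZE remaining=0 emitted=0 chunks_done=0
Byte 1 = 0x0D: mode=SIZE_CR remaining=0 emitted=0 chunks_done=0
Byte 2 = 0x0A: mode=DATA remaining=7 emitted=0 chunks_done=0
Byte 3 = 'f': mode=DATA remaining=6 emitted=1 chunks_done=0
Byte 4 = '1': mode=DATA remaining=5 emitted=2 chunks_done=0
Byte 5 = 'o': mode=DATA remaining=4 emitted=3 chunks_done=0
Byte 6 = 'q': mode=DATA remaining=3 emitted=4 chunks_done=0
Byte 7 = 'e': mode=DATA remaining=2 emitted=5 chunks_done=0
Byte 8 = 'b': mode=DATA remaining=1 emitted=6 chunks_done=0
Byte 9 = 't': mode=DATA_DONE remaining=0 emitted=7 chunks_done=0
Byte 10 = 0x0D: mode=DATA_CR remaining=0 emitted=7 chunks_done=0
Byte 11 = 0x0A: mode=SIZE remaining=0 emitted=7 chunks_done=1
Byte 12 = '6': mode=SIZE remaining=0 emitted=7 chunks_done=1
Byte 13 = 0x0D: mode=SIZE_CR remaining=0 emitted=7 chunks_done=1
Byte 14 = 0x0A: mode=DATA remaining=6 emitted=7 chunks_done=1
Byte 15 = 'x': mode=DATA remaining=5 emitted=8 chunks_done=1
Byte 16 = 'e': mode=DATA remaining=4 emitted=9 chunks_done=1
Byte 17 = 'q': mode=DATA remaining=3 emitted=10 chunks_done=1
Byte 18 = '4': mode=DATA remaining=2 emitted=11 chunks_done=1
Byte 19 = 'e': mode=DATA remaining=1 emitted=12 chunks_done=1
Byte 20 = '4': mode=DATA_DONE remaining=0 emitted=13 chunks_done=1
Byte 21 = 0x0D: mode=DATA_CR remaining=0 emitted=13 chunks_done=1
Byte 22 = 0x0A: mode=SIZE remaining=0 emitted=13 chunks_done=2
Byte 23 = '5': mode=SIZE remaining=0 emitted=13 chunks_done=2
Byte 24 = 0x0D: mode=SIZE_CR remaining=0 emitted=13 chunks_done=2
Byte 25 = 0x0A: mode=DATA remaining=5 emitted=13 chunks_done=2
Byte 26 = '5': mode=DATA remaining=4 emitted=14 chunks_done=2
Byte 27 = 'u': mode=DATA remaining=3 emitted=15 chunks_done=2
Byte 28 = '8': mode=DATA remaining=2 emitted=16 chunks_done=2
Byte 29 = 'r': mode=DATA remaining=1 emitted=17 chunks_done=2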